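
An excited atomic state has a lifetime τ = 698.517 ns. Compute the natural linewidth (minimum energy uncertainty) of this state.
471.150 peV

Using the energy-time uncertainty principle:
ΔEΔt ≥ ℏ/2

The lifetime τ represents the time uncertainty Δt.
The natural linewidth (minimum energy uncertainty) is:

ΔE = ℏ/(2τ)
ΔE = (1.055e-34 J·s) / (2 × 6.985e-07 s)
ΔE = 7.549e-29 J = 471.150 peV

This natural linewidth limits the precision of spectroscopic measurements.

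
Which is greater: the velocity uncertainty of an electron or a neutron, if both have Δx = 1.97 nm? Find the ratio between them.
The electron has the larger minimum velocity uncertainty, by a ratio of 1838.7.

For both particles, Δp_min = ℏ/(2Δx) = 2.677e-26 kg·m/s (same for both).

The velocity uncertainty is Δv = Δp/m:
- electron: Δv = 2.677e-26 / 9.109e-31 = 2.938e+04 m/s = 29.383 km/s
- neutron: Δv = 2.677e-26 / 1.675e-27 = 1.598e+01 m/s = 15.980 m/s

Ratio: 2.938e+04 / 1.598e+01 = 1838.7

The lighter particle has larger velocity uncertainty because Δv ∝ 1/m.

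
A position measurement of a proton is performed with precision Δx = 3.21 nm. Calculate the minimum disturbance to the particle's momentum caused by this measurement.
1.643 × 10^-26 kg·m/s

The uncertainty principle implies that measuring position disturbs momentum:
ΔxΔp ≥ ℏ/2

When we measure position with precision Δx, we necessarily introduce a momentum uncertainty:
Δp ≥ ℏ/(2Δx)
Δp_min = (1.055e-34 J·s) / (2 × 3.210e-09 m)
Δp_min = 1.643e-26 kg·m/s

The more precisely we measure position, the greater the momentum disturbance.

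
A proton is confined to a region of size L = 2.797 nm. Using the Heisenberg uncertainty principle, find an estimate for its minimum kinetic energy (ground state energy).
663.085 neV

Using the uncertainty principle to estimate ground state energy:

1. The position uncertainty is approximately the confinement size:
   Δx ≈ L = 2.797e-09 m

2. From ΔxΔp ≥ ℏ/2, the minimum momentum uncertainty is:
   Δp ≈ ℏ/(2L) = 1.885e-26 kg·m/s

3. The kinetic energy is approximately:
   KE ≈ (Δp)²/(2m) = (1.885e-26)²/(2 × 1.673e-27 kg)
   KE ≈ 1.062e-25 J = 663.085 neV

This is an order-of-magnitude estimate of the ground state energy.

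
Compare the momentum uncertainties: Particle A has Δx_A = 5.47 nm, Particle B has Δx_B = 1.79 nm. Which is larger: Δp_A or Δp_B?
Particle B has the larger minimum momentum uncertainty, by a factor of 3.06.

For each particle, the minimum momentum uncertainty is Δp_min = ℏ/(2Δx):

Particle A: Δp_A = ℏ/(2×5.470e-09 m) = 9.640e-27 kg·m/s
Particle B: Δp_B = ℏ/(2×1.790e-09 m) = 2.946e-26 kg·m/s

Ratio: Δp_B/Δp_A = 3.06

Since Δp_min ∝ 1/Δx, the particle with smaller position uncertainty (B) has larger momentum uncertainty.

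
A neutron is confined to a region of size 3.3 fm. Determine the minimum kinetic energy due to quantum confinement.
475.694 keV

Using the uncertainty principle:

1. Position uncertainty: Δx ≈ 3.300e-15 m
2. Minimum momentum uncertainty: Δp = ℏ/(2Δx) = 1.598e-20 kg·m/s
3. Minimum kinetic energy:
   KE = (Δp)²/(2m) = (1.598e-20)²/(2 × 1.675e-27 kg)
   KE = 7.621e-14 J = 475.694 keV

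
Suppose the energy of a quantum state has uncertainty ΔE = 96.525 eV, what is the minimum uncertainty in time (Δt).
3.410 as

Using the energy-time uncertainty principle:
ΔEΔt ≥ ℏ/2

The minimum uncertainty in time is:
Δt_min = ℏ/(2ΔE)
Δt_min = (1.055e-34 J·s) / (2 × 1.547e-17 J)
Δt_min = 3.410e-18 s = 3.410 as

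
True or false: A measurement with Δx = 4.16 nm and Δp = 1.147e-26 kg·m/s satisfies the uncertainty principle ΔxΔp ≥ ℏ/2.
No, it violates the uncertainty principle (impossible measurement).

Calculate the product ΔxΔp:
ΔxΔp = (4.160e-09 m) × (1.147e-26 kg·m/s)
ΔxΔp = 4.772e-35 J·s

Compare to the minimum allowed value ℏ/2:
ℏ/2 = 5.273e-35 J·s

Since ΔxΔp = 4.772e-35 J·s < 5.273e-35 J·s = ℏ/2,
the measurement violates the uncertainty principle.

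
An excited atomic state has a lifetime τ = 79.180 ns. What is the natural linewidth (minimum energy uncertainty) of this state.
4.156 neV

Using the energy-time uncertainty principle:
ΔEΔt ≥ ℏ/2

The lifetime τ represents the time uncertainty Δt.
The natural linewidth (minimum energy uncertainty) is:

ΔE = ℏ/(2τ)
ΔE = (1.055e-34 J·s) / (2 × 7.918e-08 s)
ΔE = 6.659e-28 J = 4.156 neV

This natural linewidth limits the precision of spectroscopic measurements.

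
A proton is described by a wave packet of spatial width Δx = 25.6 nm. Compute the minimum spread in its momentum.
2.060 × 10^-27 kg·m/s

For a wave packet, the spatial width Δx and momentum spread Δp are related by the uncertainty principle:
ΔxΔp ≥ ℏ/2

The minimum momentum spread is:
Δp_min = ℏ/(2Δx)
Δp_min = (1.055e-34 J·s) / (2 × 2.560e-08 m)
Δp_min = 2.060e-27 kg·m/s

A wave packet cannot have both a well-defined position and well-defined momentum.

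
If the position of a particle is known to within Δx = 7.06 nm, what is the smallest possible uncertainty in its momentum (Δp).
7.469 × 10^-27 kg·m/s

Using the Heisenberg uncertainty principle:
ΔxΔp ≥ ℏ/2

The minimum uncertainty in momentum is:
Δp_min = ℏ/(2Δx)
Δp_min = (1.055e-34 J·s) / (2 × 7.060e-09 m)
Δp_min = 7.469e-27 kg·m/s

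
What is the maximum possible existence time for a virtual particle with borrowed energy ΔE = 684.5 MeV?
4.808 × 10^-25 s

Using the energy-time uncertainty principle:
ΔEΔt ≥ ℏ/2

For a virtual particle borrowing energy ΔE, the maximum lifetime is:
Δt_max = ℏ/(2ΔE)

Converting energy:
ΔE = 684.5 MeV = 1.097e-10 J

Δt_max = (1.055e-34 J·s) / (2 × 1.097e-10 J)
Δt_max = 4.808e-25 s = 4.808 × 10^-25 s

Virtual particles with higher borrowed energy exist for shorter times.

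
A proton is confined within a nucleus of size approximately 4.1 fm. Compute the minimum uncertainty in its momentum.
1.286 × 10^-20 kg·m/s

Using the Heisenberg uncertainty principle:
ΔxΔp ≥ ℏ/2

With Δx ≈ L = 4.100e-15 m (the confinement size):
Δp_min = ℏ/(2Δx)
Δp_min = (1.055e-34 J·s) / (2 × 4.100e-15 m)
Δp_min = 1.286e-20 kg·m/s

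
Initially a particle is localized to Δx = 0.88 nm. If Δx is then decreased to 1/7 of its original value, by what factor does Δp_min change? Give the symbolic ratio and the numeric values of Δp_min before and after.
Original Δp_min = 5.992 × 10^-26 kg·m/s; new Δp'_min = 4.194 × 10^-25 kg·m/s; ratio Δp'_min/Δp_min = 7.

From the uncertainty principle ΔxΔp ≥ ℏ/2, the minimum momentum uncertainty is Δp_min = ℏ/(2Δx).

Original (Δx = 0.88 nm = 8.800e-10 m):
Δp_min = (1.055e-34 J·s)/(2 × 8.800e-10 m) = 5.992e-26 kg·m/s

When Δx → (1/7)Δx:
Δp'_min = ℏ/(2 × (1/7)Δx) = 7 × ℏ/(2Δx) = 7 × Δp_min
Δp'_min = 7 × 5.992e-26 kg·m/s = 4.194e-25 kg·m/s

Since Δp_min ∝ 1/Δx, when Δx is decreased to 1/7 of its original value, Δp_min increases to 7 times its original value.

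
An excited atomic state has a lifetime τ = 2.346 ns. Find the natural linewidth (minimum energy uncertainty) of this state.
140.284 neV

Using the energy-time uncertainty principle:
ΔEΔt ≥ ℏ/2

The lifetime τ represents the time uncertainty Δt.
The natural linewidth (minimum energy uncertainty) is:

ΔE = ℏ/(2τ)
ΔE = (1.055e-34 J·s) / (2 × 2.346e-09 s)
ΔE = 2.248e-26 J = 140.284 neV

This natural linewidth limits the precision of spectroscopic measurements.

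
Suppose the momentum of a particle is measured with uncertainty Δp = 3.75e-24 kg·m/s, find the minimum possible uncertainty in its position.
14.061 pm

Using the Heisenberg uncertainty principle:
ΔxΔp ≥ ℏ/2

The minimum uncertainty in position is:
Δx_min = ℏ/(2Δp)
Δx_min = (1.055e-34 J·s) / (2 × 3.750e-24 kg·m/s)
Δx_min = 1.406e-11 m = 14.061 pm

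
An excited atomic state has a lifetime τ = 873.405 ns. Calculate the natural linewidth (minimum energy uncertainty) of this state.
376.808 peV

Using the energy-time uncertainty principle:
ΔEΔt ≥ ℏ/2

The lifetime τ represents the time uncertainty Δt.
The natural linewidth (minimum energy uncertainty) is:

ΔE = ℏ/(2τ)
ΔE = (1.055e-34 J·s) / (2 × 8.734e-07 s)
ΔE = 6.037e-29 J = 376.808 peV

This natural linewidth limits the precision of spectroscopic measurements.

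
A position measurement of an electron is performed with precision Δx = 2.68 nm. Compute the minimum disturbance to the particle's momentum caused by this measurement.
1.967 × 10^-26 kg·m/s

The uncertainty principle implies that measuring position disturbs momentum:
ΔxΔp ≥ ℏ/2

When we measure position with precision Δx, we necessarily introduce a momentum uncertainty:
Δp ≥ ℏ/(2Δx)
Δp_min = (1.055e-34 J·s) / (2 × 2.680e-09 m)
Δp_min = 1.967e-26 kg·m/s

The more precisely we measure position, the greater the momentum disturbance.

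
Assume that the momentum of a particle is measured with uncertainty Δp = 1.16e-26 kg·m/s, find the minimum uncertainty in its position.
4.546 nm

Using the Heisenberg uncertainty principle:
ΔxΔp ≥ ℏ/2

The minimum uncertainty in position is:
Δx_min = ℏ/(2Δp)
Δx_min = (1.055e-34 J·s) / (2 × 1.160e-26 kg·m/s)
Δx_min = 4.546e-09 m = 4.546 nm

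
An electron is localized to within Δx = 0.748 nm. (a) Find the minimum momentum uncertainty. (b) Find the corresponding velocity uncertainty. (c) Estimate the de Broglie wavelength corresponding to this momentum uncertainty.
(a) Δp_min = 7.049 × 10^-26 kg·m/s
(b) Δv_min = 77.385 km/s
(c) λ_dB = 9.400 nm

Step-by-step:

(a) From the uncertainty principle:
Δp_min = ℏ/(2Δx) = (1.055e-34 J·s)/(2 × 7.480e-10 m) = 7.049e-26 kg·m/s

(b) The velocity uncertainty:
Δv = Δp/m = (7.049e-26 kg·m/s)/(9.109e-31 kg) = 7.738e+04 m/s = 77.385 km/s

(c) The de Broglie wavelength for this momentum:
λ = h/p = (6.626e-34 J·s)/(7.049e-26 kg·m/s) = 9.400e-09 m = 9.400 nm

Note: The de Broglie wavelength is comparable to the localization size, as expected from wave-particle duality.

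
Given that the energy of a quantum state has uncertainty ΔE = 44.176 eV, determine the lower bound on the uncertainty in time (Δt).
7.450 as

Using the energy-time uncertainty principle:
ΔEΔt ≥ ℏ/2

The minimum uncertainty in time is:
Δt_min = ℏ/(2ΔE)
Δt_min = (1.055e-34 J·s) / (2 × 7.078e-18 J)
Δt_min = 7.450e-18 s = 7.450 as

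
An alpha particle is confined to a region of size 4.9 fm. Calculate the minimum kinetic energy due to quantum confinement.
54.386 keV

Using the uncertainty principle:

1. Position uncertainty: Δx ≈ 4.900e-15 m
2. Minimum momentum uncertainty: Δp = ℏ/(2Δx) = 1.076e-20 kg·m/s
3. Minimum kinetic energy:
   KE = (Δp)²/(2m) = (1.076e-20)²/(2 × 6.645e-27 kg)
   KE = 8.714e-15 J = 54.386 keV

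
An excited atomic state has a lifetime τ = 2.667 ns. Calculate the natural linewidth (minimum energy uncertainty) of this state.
123.399 neV

Using the energy-time uncertainty principle:
ΔEΔt ≥ ℏ/2

The lifetime τ represents the time uncertainty Δt.
The natural linewidth (minimum energy uncertainty) is:

ΔE = ℏ/(2τ)
ΔE = (1.055e-34 J·s) / (2 × 2.667e-09 s)
ΔE = 1.977e-26 J = 123.399 neV

This natural linewidth limits the precision of spectroscopic measurements.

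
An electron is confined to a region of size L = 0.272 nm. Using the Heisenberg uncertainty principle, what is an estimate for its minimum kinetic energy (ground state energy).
128.743 meV

Using the uncertainty principle to estimate ground state energy:

1. The position uncertainty is approximately the confinement size:
   Δx ≈ L = 2.720e-10 m

2. From ΔxΔp ≥ ℏ/2, the minimum momentum uncertainty is:
   Δp ≈ ℏ/(2L) = 1.939e-25 kg·m/s

3. The kinetic energy is approximately:
   KE ≈ (Δp)²/(2m) = (1.939e-25)²/(2 × 9.109e-31 kg)
   KE ≈ 2.063e-20 J = 128.743 meV

This is an order-of-magnitude estimate of the ground state energy.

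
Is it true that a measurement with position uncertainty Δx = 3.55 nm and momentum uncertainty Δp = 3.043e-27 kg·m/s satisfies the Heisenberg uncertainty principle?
No, it violates the uncertainty principle (impossible measurement).

Calculate the product ΔxΔp:
ΔxΔp = (3.550e-09 m) × (3.043e-27 kg·m/s)
ΔxΔp = 1.080e-35 J·s

Compare to the minimum allowed value ℏ/2:
ℏ/2 = 5.273e-35 J·s

Since ΔxΔp = 1.080e-35 J·s < 5.273e-35 J·s = ℏ/2,
the measurement violates the uncertainty principle.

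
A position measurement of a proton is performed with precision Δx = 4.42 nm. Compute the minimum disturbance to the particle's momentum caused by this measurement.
1.193 × 10^-26 kg·m/s

The uncertainty principle implies that measuring position disturbs momentum:
ΔxΔp ≥ ℏ/2

When we measure position with precision Δx, we necessarily introduce a momentum uncertainty:
Δp ≥ ℏ/(2Δx)
Δp_min = (1.055e-34 J·s) / (2 × 4.420e-09 m)
Δp_min = 1.193e-26 kg·m/s

The more precisely we measure position, the greater the momentum disturbance.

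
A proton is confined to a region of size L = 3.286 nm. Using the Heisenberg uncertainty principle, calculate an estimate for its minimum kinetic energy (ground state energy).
480.418 neV

Using the uncertainty principle to estimate ground state energy:

1. The position uncertainty is approximately the confinement size:
   Δx ≈ L = 3.286e-09 m

2. From ΔxΔp ≥ ℏ/2, the minimum momentum uncertainty is:
   Δp ≈ ℏ/(2L) = 1.605e-26 kg·m/s

3. The kinetic energy is approximately:
   KE ≈ (Δp)²/(2m) = (1.605e-26)²/(2 × 1.673e-27 kg)
   KE ≈ 7.697e-26 J = 480.418 neV

This is an order-of-magnitude estimate of the ground state energy.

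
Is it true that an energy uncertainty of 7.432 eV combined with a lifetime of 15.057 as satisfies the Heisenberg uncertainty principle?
No, it violates the uncertainty relation.

Calculate the product ΔEΔt:
ΔE = 7.432 eV = 1.191e-18 J
ΔEΔt = (1.191e-18 J) × (1.506e-17 s)
ΔEΔt = 1.793e-35 J·s

Compare to the minimum allowed value ℏ/2:
ℏ/2 = 5.273e-35 J·s

Since ΔEΔt = 1.793e-35 J·s < 5.273e-35 J·s = ℏ/2,
this violates the uncertainty relation.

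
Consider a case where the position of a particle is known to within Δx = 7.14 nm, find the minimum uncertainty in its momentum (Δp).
7.385 × 10^-27 kg·m/s

Using the Heisenberg uncertainty principle:
ΔxΔp ≥ ℏ/2

The minimum uncertainty in momentum is:
Δp_min = ℏ/(2Δx)
Δp_min = (1.055e-34 J·s) / (2 × 7.140e-09 m)
Δp_min = 7.385e-27 kg·m/s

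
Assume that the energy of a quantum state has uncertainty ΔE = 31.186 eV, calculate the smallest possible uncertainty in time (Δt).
10.553 as

Using the energy-time uncertainty principle:
ΔEΔt ≥ ℏ/2

The minimum uncertainty in time is:
Δt_min = ℏ/(2ΔE)
Δt_min = (1.055e-34 J·s) / (2 × 4.997e-18 J)
Δt_min = 1.055e-17 s = 10.553 as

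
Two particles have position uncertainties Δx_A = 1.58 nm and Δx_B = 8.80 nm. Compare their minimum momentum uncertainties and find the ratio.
Particle A has the larger minimum momentum uncertainty, by a factor of 5.57.

For each particle, the minimum momentum uncertainty is Δp_min = ℏ/(2Δx):

Particle A: Δp_A = ℏ/(2×1.580e-09 m) = 3.337e-26 kg·m/s
Particle B: Δp_B = ℏ/(2×8.800e-09 m) = 5.992e-27 kg·m/s

Ratio: Δp_A/Δp_B = 5.57

Since Δp_min ∝ 1/Δx, the particle with smaller position uncertainty (A) has larger momentum uncertainty.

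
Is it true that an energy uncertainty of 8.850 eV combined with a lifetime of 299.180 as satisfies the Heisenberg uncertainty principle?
Yes, it satisfies the uncertainty relation.

Calculate the product ΔEΔt:
ΔE = 8.850 eV = 1.418e-18 J
ΔEΔt = (1.418e-18 J) × (2.992e-16 s)
ΔEΔt = 4.242e-34 J·s

Compare to the minimum allowed value ℏ/2:
ℏ/2 = 5.273e-35 J·s

Since ΔEΔt = 4.242e-34 J·s ≥ 5.273e-35 J·s = ℏ/2,
this satisfies the uncertainty relation.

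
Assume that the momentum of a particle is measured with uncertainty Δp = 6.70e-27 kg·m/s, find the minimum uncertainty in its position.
7.870 nm

Using the Heisenberg uncertainty principle:
ΔxΔp ≥ ℏ/2

The minimum uncertainty in position is:
Δx_min = ℏ/(2Δp)
Δx_min = (1.055e-34 J·s) / (2 × 6.700e-27 kg·m/s)
Δx_min = 7.870e-09 m = 7.870 nm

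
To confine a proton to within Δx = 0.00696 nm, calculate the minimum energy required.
107.087 meV

Localizing a particle requires giving it sufficient momentum uncertainty:

1. From uncertainty principle: Δp ≥ ℏ/(2Δx)
   Δp_min = (1.055e-34 J·s) / (2 × 6.960e-12 m)
   Δp_min = 7.576e-24 kg·m/s

2. This momentum uncertainty corresponds to kinetic energy:
   KE ≈ (Δp)²/(2m) = (7.576e-24)²/(2 × 1.673e-27 kg)
   KE = 1.716e-20 J = 107.087 meV

Tighter localization requires more energy.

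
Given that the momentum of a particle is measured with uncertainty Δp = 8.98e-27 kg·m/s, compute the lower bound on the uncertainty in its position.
5.872 nm

Using the Heisenberg uncertainty principle:
ΔxΔp ≥ ℏ/2

The minimum uncertainty in position is:
Δx_min = ℏ/(2Δp)
Δx_min = (1.055e-34 J·s) / (2 × 8.980e-27 kg·m/s)
Δx_min = 5.872e-09 m = 5.872 nm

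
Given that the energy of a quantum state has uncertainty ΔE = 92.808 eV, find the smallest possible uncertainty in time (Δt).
3.546 as

Using the energy-time uncertainty principle:
ΔEΔt ≥ ℏ/2

The minimum uncertainty in time is:
Δt_min = ℏ/(2ΔE)
Δt_min = (1.055e-34 J·s) / (2 × 1.487e-17 J)
Δt_min = 3.546e-18 s = 3.546 as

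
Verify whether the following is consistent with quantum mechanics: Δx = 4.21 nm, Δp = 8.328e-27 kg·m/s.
No, it violates the uncertainty principle (impossible measurement).

Calculate the product ΔxΔp:
ΔxΔp = (4.210e-09 m) × (8.328e-27 kg·m/s)
ΔxΔp = 3.506e-35 J·s

Compare to the minimum allowed value ℏ/2:
ℏ/2 = 5.273e-35 J·s

Since ΔxΔp = 3.506e-35 J·s < 5.273e-35 J·s = ℏ/2,
the measurement violates the uncertainty principle.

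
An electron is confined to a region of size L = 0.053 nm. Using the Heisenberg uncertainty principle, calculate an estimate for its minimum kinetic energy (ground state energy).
3.391 eV

Using the uncertainty principle to estimate ground state energy:

1. The position uncertainty is approximately the confinement size:
   Δx ≈ L = 5.300e-11 m

2. From ΔxΔp ≥ ℏ/2, the minimum momentum uncertainty is:
   Δp ≈ ℏ/(2L) = 9.949e-25 kg·m/s

3. The kinetic energy is approximately:
   KE ≈ (Δp)²/(2m) = (9.949e-25)²/(2 × 9.109e-31 kg)
   KE ≈ 5.433e-19 J = 3.391 eV

This is an order-of-magnitude estimate of the ground state energy.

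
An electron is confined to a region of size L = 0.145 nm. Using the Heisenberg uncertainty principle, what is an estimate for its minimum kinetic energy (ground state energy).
453.030 meV

Using the uncertainty principle to estimate ground state energy:

1. The position uncertainty is approximately the confinement size:
   Δx ≈ L = 1.450e-10 m

2. From ΔxΔp ≥ ℏ/2, the minimum momentum uncertainty is:
   Δp ≈ ℏ/(2L) = 3.636e-25 kg·m/s

3. The kinetic energy is approximately:
   KE ≈ (Δp)²/(2m) = (3.636e-25)²/(2 × 9.109e-31 kg)
   KE ≈ 7.258e-20 J = 453.030 meV

This is an order-of-magnitude estimate of the ground state energy.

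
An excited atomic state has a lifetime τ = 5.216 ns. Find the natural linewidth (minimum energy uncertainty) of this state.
63.095 neV

Using the energy-time uncertainty principle:
ΔEΔt ≥ ℏ/2

The lifetime τ represents the time uncertainty Δt.
The natural linewidth (minimum energy uncertainty) is:

ΔE = ℏ/(2τ)
ΔE = (1.055e-34 J·s) / (2 × 5.216e-09 s)
ΔE = 1.011e-26 J = 63.095 neV

This natural linewidth limits the precision of spectroscopic measurements.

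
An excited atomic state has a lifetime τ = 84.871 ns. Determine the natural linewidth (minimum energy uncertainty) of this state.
3.878 neV

Using the energy-time uncertainty principle:
ΔEΔt ≥ ℏ/2

The lifetime τ represents the time uncertainty Δt.
The natural linewidth (minimum energy uncertainty) is:

ΔE = ℏ/(2τ)
ΔE = (1.055e-34 J·s) / (2 × 8.487e-08 s)
ΔE = 6.213e-28 J = 3.878 neV

This natural linewidth limits the precision of spectroscopic measurements.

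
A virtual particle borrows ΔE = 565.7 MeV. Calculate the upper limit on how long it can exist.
5.818 × 10^-25 s

Using the energy-time uncertainty principle:
ΔEΔt ≥ ℏ/2

For a virtual particle borrowing energy ΔE, the maximum lifetime is:
Δt_max = ℏ/(2ΔE)

Converting energy:
ΔE = 565.7 MeV = 9.064e-11 J

Δt_max = (1.055e-34 J·s) / (2 × 9.064e-11 J)
Δt_max = 5.818e-25 s = 5.818 × 10^-25 s

Virtual particles with higher borrowed energy exist for shorter times.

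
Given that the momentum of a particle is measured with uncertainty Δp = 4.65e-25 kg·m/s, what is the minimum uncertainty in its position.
113.395 pm

Using the Heisenberg uncertainty principle:
ΔxΔp ≥ ℏ/2

The minimum uncertainty in position is:
Δx_min = ℏ/(2Δp)
Δx_min = (1.055e-34 J·s) / (2 × 4.650e-25 kg·m/s)
Δx_min = 1.134e-10 m = 113.395 pm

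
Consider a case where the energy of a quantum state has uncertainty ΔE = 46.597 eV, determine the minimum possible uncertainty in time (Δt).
7.063 as

Using the energy-time uncertainty principle:
ΔEΔt ≥ ℏ/2

The minimum uncertainty in time is:
Δt_min = ℏ/(2ΔE)
Δt_min = (1.055e-34 J·s) / (2 × 7.466e-18 J)
Δt_min = 7.063e-18 s = 7.063 as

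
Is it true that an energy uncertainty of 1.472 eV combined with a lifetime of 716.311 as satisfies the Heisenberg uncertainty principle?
Yes, it satisfies the uncertainty relation.

Calculate the product ΔEΔt:
ΔE = 1.472 eV = 2.358e-19 J
ΔEΔt = (2.358e-19 J) × (7.163e-16 s)
ΔEΔt = 1.689e-34 J·s

Compare to the minimum allowed value ℏ/2:
ℏ/2 = 5.273e-35 J·s

Since ΔEΔt = 1.689e-34 J·s ≥ 5.273e-35 J·s = ℏ/2,
this satisfies the uncertainty relation.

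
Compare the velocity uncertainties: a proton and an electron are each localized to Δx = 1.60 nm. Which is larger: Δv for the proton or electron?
The electron has the larger minimum velocity uncertainty, by a ratio of 1836.2.

For both particles, Δp_min = ℏ/(2Δx) = 3.296e-26 kg·m/s (same for both).

The velocity uncertainty is Δv = Δp/m:
- proton: Δv = 3.296e-26 / 1.673e-27 = 1.970e+01 m/s = 19.703 m/s
- electron: Δv = 3.296e-26 / 9.109e-31 = 3.618e+04 m/s = 36.177 km/s

Ratio: 3.618e+04 / 1.970e+01 = 1836.2

The lighter particle has larger velocity uncertainty because Δv ∝ 1/m.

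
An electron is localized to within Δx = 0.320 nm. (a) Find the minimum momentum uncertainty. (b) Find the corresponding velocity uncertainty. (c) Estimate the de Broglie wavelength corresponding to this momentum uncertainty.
(a) Δp_min = 1.648 × 10^-25 kg·m/s
(b) Δv_min = 180.887 km/s
(c) λ_dB = 4.021 nm

Step-by-step:

(a) From the uncertainty principle:
Δp_min = ℏ/(2Δx) = (1.055e-34 J·s)/(2 × 3.200e-10 m) = 1.648e-25 kg·m/s

(b) The velocity uncertainty:
Δv = Δp/m = (1.648e-25 kg·m/s)/(9.109e-31 kg) = 1.809e+05 m/s = 180.887 km/s

(c) The de Broglie wavelength for this momentum:
λ = h/p = (6.626e-34 J·s)/(1.648e-25 kg·m/s) = 4.021e-09 m = 4.021 nm

Note: The de Broglie wavelength is comparable to the localization size, as expected from wave-particle duality.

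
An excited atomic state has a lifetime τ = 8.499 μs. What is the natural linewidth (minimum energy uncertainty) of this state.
38.723 peV

Using the energy-time uncertainty principle:
ΔEΔt ≥ ℏ/2

The lifetime τ represents the time uncertainty Δt.
The natural linewidth (minimum energy uncertainty) is:

ΔE = ℏ/(2τ)
ΔE = (1.055e-34 J·s) / (2 × 8.499e-06 s)
ΔE = 6.204e-30 J = 38.723 peV

This natural linewidth limits the precision of spectroscopic measurements.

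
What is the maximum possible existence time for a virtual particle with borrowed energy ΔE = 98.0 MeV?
3.358 ys

Using the energy-time uncertainty principle:
ΔEΔt ≥ ℏ/2

For a virtual particle borrowing energy ΔE, the maximum lifetime is:
Δt_max = ℏ/(2ΔE)

Converting energy:
ΔE = 98.0 MeV = 1.570e-11 J

Δt_max = (1.055e-34 J·s) / (2 × 1.570e-11 J)
Δt_max = 3.358e-24 s = 3.358 ys

Virtual particles with higher borrowed energy exist for shorter times.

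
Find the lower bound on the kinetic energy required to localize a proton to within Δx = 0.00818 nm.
77.526 meV

Localizing a particle requires giving it sufficient momentum uncertainty:

1. From uncertainty principle: Δp ≥ ℏ/(2Δx)
   Δp_min = (1.055e-34 J·s) / (2 × 8.180e-12 m)
   Δp_min = 6.446e-24 kg·m/s

2. This momentum uncertainty corresponds to kinetic energy:
   KE ≈ (Δp)²/(2m) = (6.446e-24)²/(2 × 1.673e-27 kg)
   KE = 1.242e-20 J = 77.526 meV

Tighter localization requires more energy.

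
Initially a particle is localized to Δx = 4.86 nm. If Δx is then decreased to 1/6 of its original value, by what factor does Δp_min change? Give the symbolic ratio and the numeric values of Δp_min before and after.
Original Δp_min = 1.085 × 10^-26 kg·m/s; new Δp'_min = 6.510 × 10^-26 kg·m/s; ratio Δp'_min/Δp_min = 6.

From the uncertainty principle ΔxΔp ≥ ℏ/2, the minimum momentum uncertainty is Δp_min = ℏ/(2Δx).

Original (Δx = 4.86 nm = 4.860e-09 m):
Δp_min = (1.055e-34 J·s)/(2 × 4.860e-09 m) = 1.085e-26 kg·m/s

When Δx → (1/6)Δx:
Δp'_min = ℏ/(2 × (1/6)Δx) = 6 × ℏ/(2Δx) = 6 × Δp_min
Δp'_min = 6 × 1.085e-26 kg·m/s = 6.510e-26 kg·m/s

Since Δp_min ∝ 1/Δx, when Δx is decreased to 1/6 of its original value, Δp_min increases to 6 times its original value.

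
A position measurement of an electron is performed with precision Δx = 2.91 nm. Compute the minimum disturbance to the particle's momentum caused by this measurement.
1.812 × 10^-26 kg·m/s

The uncertainty principle implies that measuring position disturbs momentum:
ΔxΔp ≥ ℏ/2

When we measure position with precision Δx, we necessarily introduce a momentum uncertainty:
Δp ≥ ℏ/(2Δx)
Δp_min = (1.055e-34 J·s) / (2 × 2.910e-09 m)
Δp_min = 1.812e-26 kg·m/s

The more precisely we measure position, the greater the momentum disturbance.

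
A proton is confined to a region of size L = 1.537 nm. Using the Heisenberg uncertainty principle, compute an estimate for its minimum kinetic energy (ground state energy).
2.196 μeV

Using the uncertainty principle to estimate ground state energy:

1. The position uncertainty is approximately the confinement size:
   Δx ≈ L = 1.537e-09 m

2. From ΔxΔp ≥ ℏ/2, the minimum momentum uncertainty is:
   Δp ≈ ℏ/(2L) = 3.431e-26 kg·m/s

3. The kinetic energy is approximately:
   KE ≈ (Δp)²/(2m) = (3.431e-26)²/(2 × 1.673e-27 kg)
   KE ≈ 3.518e-25 J = 2.196 μeV

This is an order-of-magnitude estimate of the ground state energy.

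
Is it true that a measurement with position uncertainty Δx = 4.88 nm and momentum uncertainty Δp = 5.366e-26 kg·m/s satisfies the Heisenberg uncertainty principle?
Yes, it satisfies the uncertainty principle.

Calculate the product ΔxΔp:
ΔxΔp = (4.880e-09 m) × (5.366e-26 kg·m/s)
ΔxΔp = 2.619e-34 J·s

Compare to the minimum allowed value ℏ/2:
ℏ/2 = 5.273e-35 J·s

Since ΔxΔp = 2.619e-34 J·s ≥ 5.273e-35 J·s = ℏ/2,
the measurement satisfies the uncertainty principle.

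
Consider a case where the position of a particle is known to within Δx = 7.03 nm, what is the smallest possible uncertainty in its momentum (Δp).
7.501 × 10^-27 kg·m/s

Using the Heisenberg uncertainty principle:
ΔxΔp ≥ ℏ/2

The minimum uncertainty in momentum is:
Δp_min = ℏ/(2Δx)
Δp_min = (1.055e-34 J·s) / (2 × 7.030e-09 m)
Δp_min = 7.501e-27 kg·m/s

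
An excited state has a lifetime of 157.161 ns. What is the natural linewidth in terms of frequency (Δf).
506.344 kHz

Using the energy-time uncertainty principle and E = hf:
ΔEΔt ≥ ℏ/2
hΔf·Δt ≥ ℏ/2

The minimum frequency uncertainty is:
Δf = ℏ/(2hτ) = 1/(4πτ)
Δf = 1/(4π × 1.572e-07 s)
Δf = 5.063e+05 Hz = 506.344 kHz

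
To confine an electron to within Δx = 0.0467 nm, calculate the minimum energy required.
4.367 eV

Localizing a particle requires giving it sufficient momentum uncertainty:

1. From uncertainty principle: Δp ≥ ℏ/(2Δx)
   Δp_min = (1.055e-34 J·s) / (2 × 4.670e-11 m)
   Δp_min = 1.129e-24 kg·m/s

2. This momentum uncertainty corresponds to kinetic energy:
   KE ≈ (Δp)²/(2m) = (1.129e-24)²/(2 × 9.109e-31 kg)
   KE = 6.997e-19 J = 4.367 eV

Tighter localization requires more energy.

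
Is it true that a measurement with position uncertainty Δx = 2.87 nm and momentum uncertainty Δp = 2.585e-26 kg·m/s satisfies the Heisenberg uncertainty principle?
Yes, it satisfies the uncertainty principle.

Calculate the product ΔxΔp:
ΔxΔp = (2.870e-09 m) × (2.585e-26 kg·m/s)
ΔxΔp = 7.419e-35 J·s

Compare to the minimum allowed value ℏ/2:
ℏ/2 = 5.273e-35 J·s

Since ΔxΔp = 7.419e-35 J·s ≥ 5.273e-35 J·s = ℏ/2,
the measurement satisfies the uncertainty principle.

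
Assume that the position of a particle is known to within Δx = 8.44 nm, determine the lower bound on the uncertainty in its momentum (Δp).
6.247 × 10^-27 kg·m/s

Using the Heisenberg uncertainty principle:
ΔxΔp ≥ ℏ/2

The minimum uncertainty in momentum is:
Δp_min = ℏ/(2Δx)
Δp_min = (1.055e-34 J·s) / (2 × 8.440e-09 m)
Δp_min = 6.247e-27 kg·m/s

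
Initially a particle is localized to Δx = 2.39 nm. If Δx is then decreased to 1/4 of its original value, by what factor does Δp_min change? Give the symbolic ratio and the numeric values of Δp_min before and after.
Original Δp_min = 2.206 × 10^-26 kg·m/s; new Δp'_min = 8.825 × 10^-26 kg·m/s; ratio Δp'_min/Δp_min = 4.

From the uncertainty principle ΔxΔp ≥ ℏ/2, the minimum momentum uncertainty is Δp_min = ℏ/(2Δx).

Original (Δx = 2.39 nm = 2.390e-09 m):
Δp_min = (1.055e-34 J·s)/(2 × 2.390e-09 m) = 2.206e-26 kg·m/s

When Δx → (1/4)Δx:
Δp'_min = ℏ/(2 × (1/4)Δx) = 4 × ℏ/(2Δx) = 4 × Δp_min
Δp'_min = 4 × 2.206e-26 kg·m/s = 8.825e-26 kg·m/s

Since Δp_min ∝ 1/Δx, when Δx is decreased to 1/4 of its original value, Δp_min increases to 4 times its original value.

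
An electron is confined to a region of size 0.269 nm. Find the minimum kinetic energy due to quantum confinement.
131.631 meV

Using the uncertainty principle:

1. Position uncertainty: Δx ≈ 2.690e-10 m
2. Minimum momentum uncertainty: Δp = ℏ/(2Δx) = 1.960e-25 kg·m/s
3. Minimum kinetic energy:
   KE = (Δp)²/(2m) = (1.960e-25)²/(2 × 9.109e-31 kg)
   KE = 2.109e-20 J = 131.631 meV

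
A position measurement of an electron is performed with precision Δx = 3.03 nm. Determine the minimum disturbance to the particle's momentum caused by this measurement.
1.740 × 10^-26 kg·m/s

The uncertainty principle implies that measuring position disturbs momentum:
ΔxΔp ≥ ℏ/2

When we measure position with precision Δx, we necessarily introduce a momentum uncertainty:
Δp ≥ ℏ/(2Δx)
Δp_min = (1.055e-34 J·s) / (2 × 3.030e-09 m)
Δp_min = 1.740e-26 kg·m/s

The more precisely we measure position, the greater the momentum disturbance.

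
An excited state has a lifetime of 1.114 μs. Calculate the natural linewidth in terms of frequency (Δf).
71.434 kHz

Using the energy-time uncertainty principle and E = hf:
ΔEΔt ≥ ℏ/2
hΔf·Δt ≥ ℏ/2

The minimum frequency uncertainty is:
Δf = ℏ/(2hτ) = 1/(4πτ)
Δf = 1/(4π × 1.114e-06 s)
Δf = 7.143e+04 Hz = 71.434 kHz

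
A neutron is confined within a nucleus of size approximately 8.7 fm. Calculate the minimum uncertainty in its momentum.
6.061 × 10^-21 kg·m/s

Using the Heisenberg uncertainty principle:
ΔxΔp ≥ ℏ/2

With Δx ≈ L = 8.700e-15 m (the confinement size):
Δp_min = ℏ/(2Δx)
Δp_min = (1.055e-34 J·s) / (2 × 8.700e-15 m)
Δp_min = 6.061e-21 kg·m/s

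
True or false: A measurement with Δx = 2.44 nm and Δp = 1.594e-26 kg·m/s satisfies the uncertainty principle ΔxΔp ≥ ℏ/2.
No, it violates the uncertainty principle (impossible measurement).

Calculate the product ΔxΔp:
ΔxΔp = (2.440e-09 m) × (1.594e-26 kg·m/s)
ΔxΔp = 3.889e-35 J·s

Compare to the minimum allowed value ℏ/2:
ℏ/2 = 5.273e-35 J·s

Since ΔxΔp = 3.889e-35 J·s < 5.273e-35 J·s = ℏ/2,
the measurement violates the uncertainty principle.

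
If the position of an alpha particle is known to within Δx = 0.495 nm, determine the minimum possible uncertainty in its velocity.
16.031 m/s

Using the Heisenberg uncertainty principle and Δp = mΔv:
ΔxΔp ≥ ℏ/2
Δx(mΔv) ≥ ℏ/2

The minimum uncertainty in velocity is:
Δv_min = ℏ/(2mΔx)
Δv_min = (1.055e-34 J·s) / (2 × 6.645e-27 kg × 4.950e-10 m)
Δv_min = 1.603e+01 m/s = 16.031 m/s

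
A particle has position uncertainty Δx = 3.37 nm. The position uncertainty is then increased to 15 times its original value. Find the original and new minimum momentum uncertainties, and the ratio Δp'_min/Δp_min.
Original Δp_min = 1.565 × 10^-26 kg·m/s; new Δp'_min = 1.043 × 10^-27 kg·m/s; ratio Δp'_min/Δp_min = 1/15.

From the uncertainty principle ΔxΔp ≥ ℏ/2, the minimum momentum uncertainty is Δp_min = ℏ/(2Δx).

Original (Δx = 3.37 nm = 3.370e-09 m):
Δp_min = (1.055e-34 J·s)/(2 × 3.370e-09 m) = 1.565e-26 kg·m/s

When Δx → 15Δx:
Δp'_min = ℏ/(2 × 15Δx) = (1/15) × ℏ/(2Δx) = (1/15) × Δp_min
Δp'_min = 1/15 × 1.565e-26 kg·m/s = 1.043e-27 kg·m/s

Since Δp_min ∝ 1/Δx, when Δx is increased to 15 times its original value, Δp_min decreases to 1/15 of its original value.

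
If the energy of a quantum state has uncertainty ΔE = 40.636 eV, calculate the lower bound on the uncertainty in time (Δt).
8.099 as

Using the energy-time uncertainty principle:
ΔEΔt ≥ ℏ/2

The minimum uncertainty in time is:
Δt_min = ℏ/(2ΔE)
Δt_min = (1.055e-34 J·s) / (2 × 6.511e-18 J)
Δt_min = 8.099e-18 s = 8.099 as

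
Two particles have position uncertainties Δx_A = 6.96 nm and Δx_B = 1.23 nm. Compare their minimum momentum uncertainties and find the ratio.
Particle B has the larger minimum momentum uncertainty, by a factor of 5.66.

For each particle, the minimum momentum uncertainty is Δp_min = ℏ/(2Δx):

Particle A: Δp_A = ℏ/(2×6.960e-09 m) = 7.576e-27 kg·m/s
Particle B: Δp_B = ℏ/(2×1.230e-09 m) = 4.287e-26 kg·m/s

Ratio: Δp_B/Δp_A = 5.66

Since Δp_min ∝ 1/Δx, the particle with smaller position uncertainty (B) has larger momentum uncertainty.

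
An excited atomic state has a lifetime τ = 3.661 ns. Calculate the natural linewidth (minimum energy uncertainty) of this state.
89.895 neV

Using the energy-time uncertainty principle:
ΔEΔt ≥ ℏ/2

The lifetime τ represents the time uncertainty Δt.
The natural linewidth (minimum energy uncertainty) is:

ΔE = ℏ/(2τ)
ΔE = (1.055e-34 J·s) / (2 × 3.661e-09 s)
ΔE = 1.440e-26 J = 89.895 neV

This natural linewidth limits the precision of spectroscopic measurements.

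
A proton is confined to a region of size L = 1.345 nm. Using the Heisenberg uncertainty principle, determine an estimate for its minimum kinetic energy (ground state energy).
2.868 μeV

Using the uncertainty principle to estimate ground state energy:

1. The position uncertainty is approximately the confinement size:
   Δx ≈ L = 1.345e-09 m

2. From ΔxΔp ≥ ℏ/2, the minimum momentum uncertainty is:
   Δp ≈ ℏ/(2L) = 3.920e-26 kg·m/s

3. The kinetic energy is approximately:
   KE ≈ (Δp)²/(2m) = (3.920e-26)²/(2 × 1.673e-27 kg)
   KE ≈ 4.594e-25 J = 2.868 μeV

This is an order-of-magnitude estimate of the ground state energy.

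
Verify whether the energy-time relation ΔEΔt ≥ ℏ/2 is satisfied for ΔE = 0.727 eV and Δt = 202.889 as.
No, it violates the uncertainty relation.

Calculate the product ΔEΔt:
ΔE = 0.727 eV = 1.165e-19 J
ΔEΔt = (1.165e-19 J) × (2.029e-16 s)
ΔEΔt = 2.363e-35 J·s

Compare to the minimum allowed value ℏ/2:
ℏ/2 = 5.273e-35 J·s

Since ΔEΔt = 2.363e-35 J·s < 5.273e-35 J·s = ℏ/2,
this violates the uncertainty relation.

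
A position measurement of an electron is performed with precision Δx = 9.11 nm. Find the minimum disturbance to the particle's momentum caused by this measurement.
5.788 × 10^-27 kg·m/s

The uncertainty principle implies that measuring position disturbs momentum:
ΔxΔp ≥ ℏ/2

When we measure position with precision Δx, we necessarily introduce a momentum uncertainty:
Δp ≥ ℏ/(2Δx)
Δp_min = (1.055e-34 J·s) / (2 × 9.110e-09 m)
Δp_min = 5.788e-27 kg·m/s

The more precisely we measure position, the greater the momentum disturbance.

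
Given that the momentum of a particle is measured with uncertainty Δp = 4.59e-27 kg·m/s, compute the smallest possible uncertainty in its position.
11.488 nm

Using the Heisenberg uncertainty principle:
ΔxΔp ≥ ℏ/2

The minimum uncertainty in position is:
Δx_min = ℏ/(2Δp)
Δx_min = (1.055e-34 J·s) / (2 × 4.590e-27 kg·m/s)
Δx_min = 1.149e-08 m = 11.488 nm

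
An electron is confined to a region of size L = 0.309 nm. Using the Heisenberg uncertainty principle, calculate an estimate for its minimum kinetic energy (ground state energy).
99.758 meV

Using the uncertainty principle to estimate ground state energy:

1. The position uncertainty is approximately the confinement size:
   Δx ≈ L = 3.090e-10 m

2. From ΔxΔp ≥ ℏ/2, the minimum momentum uncertainty is:
   Δp ≈ ℏ/(2L) = 1.706e-25 kg·m/s

3. The kinetic energy is approximately:
   KE ≈ (Δp)²/(2m) = (1.706e-25)²/(2 × 9.109e-31 kg)
   KE ≈ 1.598e-20 J = 99.758 meV

This is an order-of-magnitude estimate of the ground state energy.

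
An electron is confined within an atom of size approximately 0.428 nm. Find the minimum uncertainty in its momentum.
1.232 × 10^-25 kg·m/s

Using the Heisenberg uncertainty principle:
ΔxΔp ≥ ℏ/2

With Δx ≈ L = 4.280e-10 m (the confinement size):
Δp_min = ℏ/(2Δx)
Δp_min = (1.055e-34 J·s) / (2 × 4.280e-10 m)
Δp_min = 1.232e-25 kg·m/s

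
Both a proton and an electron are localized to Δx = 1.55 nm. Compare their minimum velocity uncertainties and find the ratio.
The electron has the larger minimum velocity uncertainty, by a ratio of 1836.2.

For both particles, Δp_min = ℏ/(2Δx) = 3.402e-26 kg·m/s (same for both).

The velocity uncertainty is Δv = Δp/m:
- proton: Δv = 3.402e-26 / 1.673e-27 = 2.034e+01 m/s = 20.338 m/s
- electron: Δv = 3.402e-26 / 9.109e-31 = 3.734e+04 m/s = 37.344 km/s

Ratio: 3.734e+04 / 2.034e+01 = 1836.2

The lighter particle has larger velocity uncertainty because Δv ∝ 1/m.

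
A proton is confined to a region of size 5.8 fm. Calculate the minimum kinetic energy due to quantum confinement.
154.205 keV

Using the uncertainty principle:

1. Position uncertainty: Δx ≈ 5.800e-15 m
2. Minimum momentum uncertainty: Δp = ℏ/(2Δx) = 9.091e-21 kg·m/s
3. Minimum kinetic energy:
   KE = (Δp)²/(2m) = (9.091e-21)²/(2 × 1.673e-27 kg)
   KE = 2.471e-14 J = 154.205 keV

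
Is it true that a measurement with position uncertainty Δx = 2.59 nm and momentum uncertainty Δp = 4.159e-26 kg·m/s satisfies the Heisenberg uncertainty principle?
Yes, it satisfies the uncertainty principle.

Calculate the product ΔxΔp:
ΔxΔp = (2.590e-09 m) × (4.159e-26 kg·m/s)
ΔxΔp = 1.077e-34 J·s

Compare to the minimum allowed value ℏ/2:
ℏ/2 = 5.273e-35 J·s

Since ΔxΔp = 1.077e-34 J·s ≥ 5.273e-35 J·s = ℏ/2,
the measurement satisfies the uncertainty principle.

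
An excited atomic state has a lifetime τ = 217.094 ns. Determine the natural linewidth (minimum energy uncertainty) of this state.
1.516 neV

Using the energy-time uncertainty principle:
ΔEΔt ≥ ℏ/2

The lifetime τ represents the time uncertainty Δt.
The natural linewidth (minimum energy uncertainty) is:

ΔE = ℏ/(2τ)
ΔE = (1.055e-34 J·s) / (2 × 2.171e-07 s)
ΔE = 2.429e-28 J = 1.516 neV

This natural linewidth limits the precision of spectroscopic measurements.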